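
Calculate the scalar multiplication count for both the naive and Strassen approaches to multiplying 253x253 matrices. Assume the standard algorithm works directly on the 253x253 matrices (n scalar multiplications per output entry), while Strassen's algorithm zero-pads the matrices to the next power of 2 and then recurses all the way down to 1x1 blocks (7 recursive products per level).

Matrix multiplication for 253x253 matrices:

Strassen's algorithm requires power-of-2 dimensions. Pad 253x253 to 256x256 (next power of 2).

Standard algorithm: 253^3 = 16194277 multiplications
Strassen's algorithm: 7^(log2(256)) = 7^8 = 5764801 multiplications
Savings: 16194277 - 5764801 = 10429476 multiplications

Standard: 16194277 multiplications (253^3). Strassen: 5764801 multiplications (7^8, after padding to 256x256). Strassen reduces 8 recursive multiplications to 7 at each level.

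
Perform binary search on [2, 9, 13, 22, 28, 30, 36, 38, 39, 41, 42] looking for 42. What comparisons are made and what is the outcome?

Binary search for 42 in [2, 9, 13, 22, 28, 30, 36, 38, 39, 41, 42]:

lo=0, hi=10, mid=5, arr[mid]=30 -> 30 < 42, search right half
lo=6, hi=10, mid=8, arr[mid]=39 -> 39 < 42, search right half
lo=9, hi=10, mid=9, arr[mid]=41 -> 41 < 42, search right half
lo=10, hi=10, mid=10, arr[mid]=42 -> Found target at index 10!

Binary search finds 42 at index 10 after 4 comparisons. The search repeatedly halves the search space by comparing with the middle element.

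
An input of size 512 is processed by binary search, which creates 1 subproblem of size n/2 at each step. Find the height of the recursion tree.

For divide and conquer with division factor 2:

Problem sizes at each level:
Level 0: 512
Level 1: 256
Level 2: 128
Level 3: 64
Level 4: 32
Level 5: 16
Level 6: 8
Level 7: 4
Level 8: 2
Level 9: 1

The root is level 0 and the size-1 base case is level 9 (the tree spans levels 0 through 9, i.e. 10 levels counting the root), so the depth is the number of divisions: log_2(512) = 9

The recursion tree depth is log_2(512) = 9. At each level, the problem size is divided by 2, so it takes 9 divisions to reduce to a base case of size 1. The algorithm makes 1 recursive call at each level.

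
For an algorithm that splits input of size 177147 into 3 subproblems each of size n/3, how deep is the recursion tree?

For divide and conquer with division factor 3:

Problem sizes at each level:
Level 0: 177147
Level 1: 59049
Level 2: 19683
Level 3: 6561
Level 4: 2187
Level 5: 729
Level 6: 243
Level 7: 81
Level 8: 27
Level 9: 9
Level 10: 3
Level 11: 1

The root is level 0 and the size-1 base case is level 11 (the tree spans levels 0 through 11, i.e. 12 levels counting the root), so the depth is the number of divisions: log_3(177147) = 11

The recursion tree depth is log_3(177147) = 11. At each level, the problem size is divided by 3, so it takes 11 divisions to reduce to a base case of size 1. The algorithm makes 3 recursive calls at each level.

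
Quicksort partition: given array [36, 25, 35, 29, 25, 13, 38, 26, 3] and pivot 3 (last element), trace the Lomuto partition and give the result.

Lomuto partition with pivot = 3:

Initial array: [36, 25, 35, 29, 25, 13, 38, 26, 3]

arr[0]=36 > 3: no swap
arr[1]=25 > 3: no swap
arr[2]=35 > 3: no swap
arr[3]=29 > 3: no swap
arr[4]=25 > 3: no swap
arr[5]=13 > 3: no swap
arr[6]=38 > 3: no swap
arr[7]=26 > 3: no swap

Place pivot at position 0: [3, 25, 35, 29, 25, 13, 38, 26, 36]
Pivot position: 0

After partitioning with pivot 3, the array becomes [3, 25, 35, 29, 25, 13, 38, 26, 36]. The pivot is placed at index 0. All elements to the left of the pivot are <= 3, and all elements to the right are > 3.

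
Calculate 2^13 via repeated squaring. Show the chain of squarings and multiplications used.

Computing 2^13 by squaring (build up from 2^1; each line after the first costs one multiplication):

2^1 = 2
2^2 = (2^1)^2 = 2^2 = 4
2^3 = 2 * 2^2 = 2 * 4 = 8
2^6 = (2^3)^2 = 8^2 = 64
2^12 = (2^6)^2 = 64^2 = 4096
2^13 = 2 * 2^12 = 2 * 4096 = 8192

Result: 8192
Multiplications needed: 5 (5 lines after 2^1)

2^13 = 8192. Using exponentiation by squaring, this requires 5 multiplications. The key idea: if the exponent is even, square the half-power; if odd, multiply by the base once.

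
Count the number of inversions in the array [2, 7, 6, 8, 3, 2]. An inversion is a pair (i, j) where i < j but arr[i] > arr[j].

Finding inversions in [2, 7, 6, 8, 3, 2]:

(1, 2): arr[1]=7 > arr[2]=6
(1, 4): arr[1]=7 > arr[4]=3
(1, 5): arr[1]=7 > arr[5]=2
(2, 4): arr[2]=6 > arr[4]=3
(2, 5): arr[2]=6 > arr[5]=2
(3, 4): arr[3]=8 > arr[4]=3
(3, 5): arr[3]=8 > arr[5]=2
(4, 5): arr[4]=3 > arr[5]=2

Total inversions: 8

The array has 8 inversion(s): (1,2), (1,4), (1,5), (2,4), (2,5), (3,4), (3,5), (4,5). Each pair (i,j) satisfies i < j and arr[i] > arr[j].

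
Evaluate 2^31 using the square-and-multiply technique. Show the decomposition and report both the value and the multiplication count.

Computing 2^31 by squaring (build up from 2^1; each line after the first costs one multiplication):

2^1 = 2
2^2 = (2^1)^2 = 2^2 = 4
2^3 = 2 * 2^2 = 2 * 4 = 8
2^6 = (2^3)^2 = 8^2 = 64
2^7 = 2 * 2^6 = 2 * 64 = 128
2^14 = (2^7)^2 = 128^2 = 16384
2^15 = 2 * 2^14 = 2 * 16384 = 32768
2^30 = (2^15)^2 = 32768^2 = 1073741824
2^31 = 2 * 2^30 = 2 * 1073741824 = 2147483648

Result: 2147483648
Multiplications needed: 8 (8 lines after 2^1)

2^31 = 2147483648. Using exponentiation by squaring, this requires 8 multiplications. The key idea: if the exponent is even, square the half-power; if odd, multiply by the base once.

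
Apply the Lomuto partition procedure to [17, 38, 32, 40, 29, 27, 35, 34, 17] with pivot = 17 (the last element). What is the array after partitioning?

Lomuto partition with pivot = 17:

Initial array: [17, 38, 32, 40, 29, 27, 35, 34, 17]

arr[0]=17 <= 17: swap with position 0, array becomes [17, 38, 32, 40, 29, 27, 35, 34, 17]
arr[1]=38 > 17: no swap
arr[2]=32 > 17: no swap
arr[3]=40 > 17: no swap
arr[4]=29 > 17: no swap
arr[5]=27 > 17: no swap
arr[6]=35 > 17: no swap
arr[7]=34 > 17: no swap

Place pivot at position 1: [17, 17, 32, 40, 29, 27, 35, 34, 38]
Pivot position: 1

After partitioning with pivot 17, the array becomes [17, 17, 32, 40, 29, 27, 35, 34, 38]. The pivot is placed at index 1. All elements to the left of the pivot are <= 17, and all elements to the right are > 17.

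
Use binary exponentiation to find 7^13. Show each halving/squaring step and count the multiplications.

Computing 7^13 by squaring (build up from 7^1; each line after the first costs one multiplication):

7^1 = 7
7^2 = (7^1)^2 = 7^2 = 49
7^3 = 7 * 7^2 = 7 * 49 = 343
7^6 = (7^3)^2 = 343^2 = 117649
7^12 = (7^6)^2 = 117649^2 = 13841287201
7^13 = 7 * 7^12 = 7 * 13841287201 = 96889010407

Result: 96889010407
Multiplications needed: 5 (5 lines after 7^1)

7^13 = 96889010407. Using exponentiation by squaring, this requires 5 multiplications. The key idea: if the exponent is even, square the half-power; if odd, multiply by the base once.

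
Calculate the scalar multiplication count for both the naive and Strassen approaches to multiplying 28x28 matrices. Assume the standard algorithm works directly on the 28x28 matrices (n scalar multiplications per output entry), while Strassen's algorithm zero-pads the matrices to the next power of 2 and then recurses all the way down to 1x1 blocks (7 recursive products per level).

Matrix multiplication for 28x28 matrices:

Strassen's algorithm requires power-of-2 dimensions. Pad 28x28 to 32x32 (next power of 2).

Standard algorithm: 28^3 = 21952 multiplications
Strassen's algorithm: 7^(log2(32)) = 7^5 = 16807 multiplications
Savings: 21952 - 16807 = 5145 multiplications

Standard: 21952 multiplications (28^3). Strassen: 16807 multiplications (7^5, after padding to 32x32). Strassen reduces 8 recursive multiplications to 7 at each level.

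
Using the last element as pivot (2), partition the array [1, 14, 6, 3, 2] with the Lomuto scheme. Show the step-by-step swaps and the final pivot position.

Lomuto partition with pivot = 2:

Initial array: [1, 14, 6, 3, 2]

arr[0]=1 <= 2: swap with position 0, array becomes [1, 14, 6, 3, 2]
arr[1]=14 > 2: no swap
arr[2]=6 > 2: no swap
arr[3]=3 > 2: no swap

Place pivot at position 1: [1, 2, 6, 3, 14]
Pivot position: 1

After partitioning with pivot 2, the array becomes [1, 2, 6, 3, 14]. The pivot is placed at index 1. All elements to the left of the pivot are <= 2, and all elements to the right are > 2.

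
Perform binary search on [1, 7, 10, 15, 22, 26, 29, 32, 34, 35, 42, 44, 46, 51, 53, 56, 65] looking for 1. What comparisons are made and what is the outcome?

Binary search for 1 in [1, 7, 10, 15, 22, 26, 29, 32, 34, 35, 42, 44, 46, 51, 53, 56, 65]:

lo=0, hi=16, mid=8, arr[mid]=34 -> 34 > 1, search left half
lo=0, hi=7, mid=3, arr[mid]=15 -> 15 > 1, search left half
lo=0, hi=2, mid=1, arr[mid]=7 -> 7 > 1, search left half
lo=0, hi=0, mid=0, arr[mid]=1 -> Found target at index 0!

Binary search finds 1 at index 0 after 4 comparisons. The search repeatedly halves the search space by comparing with the middle element.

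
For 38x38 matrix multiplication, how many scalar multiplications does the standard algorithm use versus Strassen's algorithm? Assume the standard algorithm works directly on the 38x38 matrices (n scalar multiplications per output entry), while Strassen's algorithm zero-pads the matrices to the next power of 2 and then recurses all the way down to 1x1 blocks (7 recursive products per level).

Matrix multiplication for 38x38 matrices:

Strassen's algorithm requires power-of-2 dimensions. Pad 38x38 to 64x64 (next power of 2).

Standard algorithm: 38^3 = 54872 multiplications
Strassen's algorithm: 7^(log2(64)) = 7^6 = 117649 multiplications
Difference: 54872 - 117649 = -62777 (Strassen uses MORE here due to padding overhead — for small or just-over-power-of-2 n, padding can outweigh the per-level savings)

Standard: 54872 multiplications (38^3). Strassen: 117649 multiplications (7^6, after padding to 64x64). Strassen reduces 8 recursive multiplications to 7 at each level.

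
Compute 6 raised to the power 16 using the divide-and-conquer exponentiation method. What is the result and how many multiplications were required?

Computing 6^16 by squaring (build up from 6^1; each line after the first costs one multiplication):

6^1 = 6
6^2 = (6^1)^2 = 6^2 = 36
6^4 = (6^2)^2 = 36^2 = 1296
6^8 = (6^4)^2 = 1296^2 = 1679616
6^16 = (6^8)^2 = 1679616^2 = 2821109907456

Result: 2821109907456
Multiplications needed: 4 (4 lines after 6^1)

6^16 = 2821109907456. Using exponentiation by squaring, this requires 4 multiplications. The key idea: if the exponent is even, square the half-power; if odd, multiply by the base once.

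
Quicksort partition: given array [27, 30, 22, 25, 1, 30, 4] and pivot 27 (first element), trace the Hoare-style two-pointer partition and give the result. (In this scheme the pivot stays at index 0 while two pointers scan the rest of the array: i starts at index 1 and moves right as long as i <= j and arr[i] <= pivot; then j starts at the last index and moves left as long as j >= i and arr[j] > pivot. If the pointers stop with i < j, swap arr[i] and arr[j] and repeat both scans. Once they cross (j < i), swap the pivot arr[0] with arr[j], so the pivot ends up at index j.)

Hoare-style two-pointer partition with pivot = 27:

Initial array: [27, 30, 22, 25, 1, 30, 4]

Pointers start at i = 1, j = 6.
i stops at index 1 (arr[1]=30 > 27), j stops at index 6 (arr[6]=4 <= 27): swap arr[1] and arr[6], array becomes [27, 4, 22, 25, 1, 30, 30]
i ends at 5, j ends at 4: the pointers have crossed (j < i), so scanning stops.

Swap pivot arr[0] with arr[4] to place pivot at position 4: [1, 4, 22, 25, 27, 30, 30]
Pivot position: 4

After partitioning with pivot 27, the array becomes [1, 4, 22, 25, 27, 30, 30]. The pivot is placed at index 4. All elements to the left of the pivot are <= 27, and all elements to the right are > 27.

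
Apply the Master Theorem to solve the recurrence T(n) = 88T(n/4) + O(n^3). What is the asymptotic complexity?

Master Theorem for T(n) = 88T(n/4) + O(n^3):

a = 88, b = 4, c = 3
log_b(a) = log_4(88) = 3.2297

Case 1: c = 3 < log_4(88) = 3.2297
T(n) = O(n^(log_4 88))

For T(n) = 88T(n/4) + O(n^3): log_4(88) = 3.2297. This is Case 1 of the Master Theorem (c < log_b(a), work dominated by leaves), giving O(n^(log_4 88)).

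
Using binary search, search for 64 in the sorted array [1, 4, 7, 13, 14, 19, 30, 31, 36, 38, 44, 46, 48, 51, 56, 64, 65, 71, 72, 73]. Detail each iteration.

Binary search for 64 in [1, 4, 7, 13, 14, 19, 30, 31, 36, 38, 44, 46, 48, 51, 56, 64, 65, 71, 72, 73]:

lo=0, hi=19, mid=9, arr[mid]=38 -> 38 < 64, search right half
lo=10, hi=19, mid=14, arr[mid]=56 -> 56 < 64, search right half
lo=15, hi=19, mid=17, arr[mid]=71 -> 71 > 64, search left half
lo=15, hi=16, mid=15, arr[mid]=64 -> Found target at index 15!

Binary search finds 64 at index 15 after 4 comparisons. The search repeatedly halves the search space by comparing with the middle element.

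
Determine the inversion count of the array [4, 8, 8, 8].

Finding inversions in [4, 8, 8, 8]:


Total inversions: 0

The array has 0 inversions. It is already sorted.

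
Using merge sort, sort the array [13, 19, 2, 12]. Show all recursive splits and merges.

Merge sort trace:

Split: [13, 19, 2, 12] -> [13, 19] and [2, 12]
  Split: [13, 19] -> [13] and [19]
  Merge: [13] + [19] -> [13, 19]
  Split: [2, 12] -> [2] and [12]
  Merge: [2] + [12] -> [2, 12]
Merge: [13, 19] + [2, 12] -> [2, 12, 13, 19]

Final sorted array: [2, 12, 13, 19]

The merge sort proceeds by recursively splitting the array and merging sorted halves.
After all merges, the sorted array is [2, 12, 13, 19].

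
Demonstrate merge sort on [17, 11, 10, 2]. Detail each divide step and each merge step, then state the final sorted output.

Merge sort trace:

Split: [17, 11, 10, 2] -> [17, 11] and [10, 2]
  Split: [17, 11] -> [17] and [11]
  Merge: [17] + [11] -> [11, 17]
  Split: [10, 2] -> [10] and [2]
  Merge: [10] + [2] -> [2, 10]
Merge: [11, 17] + [2, 10] -> [2, 10, 11, 17]

Final sorted array: [2, 10, 11, 17]

The merge sort proceeds by recursively splitting the array and merging sorted halves.
After all merges, the sorted array is [2, 10, 11, 17].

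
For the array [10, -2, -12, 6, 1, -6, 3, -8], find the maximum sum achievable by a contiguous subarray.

Using Kadane's algorithm on [10, -2, -12, 6, 1, -6, 3, -8]:

Scanning through the array:
Position 1 (value -2): max_ending_here = 8, max_so_far = 10
Position 2 (value -12): max_ending_here = -4, max_so_far = 10
Position 3 (value 6): max_ending_here = 6, max_so_far = 10
Position 4 (value 1): max_ending_here = 7, max_so_far = 10
Position 5 (value -6): max_ending_here = 1, max_so_far = 10
Position 6 (value 3): max_ending_here = 4, max_so_far = 10
Position 7 (value -8): max_ending_here = -4, max_so_far = 10

Maximum subarray: [10]
Maximum sum: 10

The maximum subarray is [10] with sum 10. This subarray runs from index 0 to index 0.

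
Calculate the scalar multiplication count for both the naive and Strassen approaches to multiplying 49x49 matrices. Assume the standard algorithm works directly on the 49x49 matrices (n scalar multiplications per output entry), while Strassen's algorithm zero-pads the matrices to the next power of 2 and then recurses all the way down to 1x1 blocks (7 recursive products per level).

Matrix multiplication for 49x49 matrices:

Strassen's algorithm requires power-of-2 dimensions. Pad 49x49 to 64x64 (next power of 2).

Standard algorithm: 49^3 = 117649 multiplications
Strassen's algorithm: 7^(log2(64)) = 7^6 = 117649 multiplications
Savings: 117649 - 117649 = 0 multiplications

Standard: 117649 multiplications (49^3). Strassen: 117649 multiplications (7^6, after padding to 64x64). Strassen reduces 8 recursive multiplications to 7 at each level.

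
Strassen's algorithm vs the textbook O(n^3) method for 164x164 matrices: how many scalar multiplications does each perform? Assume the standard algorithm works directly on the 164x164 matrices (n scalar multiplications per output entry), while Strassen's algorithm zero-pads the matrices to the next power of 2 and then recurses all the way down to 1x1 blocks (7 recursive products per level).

Matrix multiplication for 164x164 matrices:

Strassen's algorithm requires power-of-2 dimensions. Pad 164x164 to 256x256 (next power of 2).

Standard algorithm: 164^3 = 4410944 multiplications
Strassen's algorithm: 7^(log2(256)) = 7^8 = 5764801 multiplications
Difference: 4410944 - 5764801 = -1353857 (Strassen uses MORE here due to padding overhead — for small or just-over-power-of-2 n, padding can outweigh the per-level savings)

Standard: 4410944 multiplications (164^3). Strassen: 5764801 multiplications (7^8, after padding to 256x256). Strassen reduces 8 recursive multiplications to 7 at each level.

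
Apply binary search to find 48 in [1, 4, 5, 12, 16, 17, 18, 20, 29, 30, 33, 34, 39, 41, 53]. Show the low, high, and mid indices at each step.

Binary search for 48 in [1, 4, 5, 12, 16, 17, 18, 20, 29, 30, 33, 34, 39, 41, 53]:

lo=0, hi=14, mid=7, arr[mid]=20 -> 20 < 48, search right half
lo=8, hi=14, mid=11, arr[mid]=34 -> 34 < 48, search right half
lo=12, hi=14, mid=13, arr[mid]=41 -> 41 < 48, search right half
lo=14, hi=14, mid=14, arr[mid]=53 -> 53 > 48, search left half
lo=14 > hi=13, target 48 not found

Binary search determines that 48 is not in the array after 4 comparisons. The search space was exhausted without finding the target.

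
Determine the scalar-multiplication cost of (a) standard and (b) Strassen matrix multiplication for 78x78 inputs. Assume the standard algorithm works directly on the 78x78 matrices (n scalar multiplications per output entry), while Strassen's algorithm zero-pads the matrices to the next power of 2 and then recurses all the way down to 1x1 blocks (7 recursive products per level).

Matrix multiplication for 78x78 matrices:

Strassen's algorithm requires power-of-2 dimensions. Pad 78x78 to 128x128 (next power of 2).

Standard algorithm: 78^3 = 474552 multiplications
Strassen's algorithm: 7^(log2(128)) = 7^7 = 823543 multiplications
Difference: 474552 - 823543 = -348991 (Strassen uses MORE here due to padding overhead — for small or just-over-power-of-2 n, padding can outweigh the per-level savings)

Standard: 474552 multiplications (78^3). Strassen: 823543 multiplications (7^7, after padding to 128x128). Strassen reduces 8 recursive multiplications to 7 at each level.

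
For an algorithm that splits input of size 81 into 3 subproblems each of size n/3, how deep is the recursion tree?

For divide and conquer with division factor 3:

Problem sizes at each level:
Level 0: 81
Level 1: 27
Level 2: 9
Level 3: 3
Level 4: 1

The root is level 0 and the size-1 base case is level 4 (the tree spans levels 0 through 4, i.e. 5 levels counting the root), so the depth is the number of divisions: log_3(81) = 4

The recursion tree depth is log_3(81) = 4. At each level, the problem size is divided by 3, so it takes 4 divisions to reduce to a base case of size 1. The algorithm makes 3 recursive calls at each level.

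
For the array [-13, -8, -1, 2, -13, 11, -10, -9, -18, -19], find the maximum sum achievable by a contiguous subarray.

Using Kadane's algorithm on [-13, -8, -1, 2, -13, 11, -10, -9, -18, -19]:

Scanning through the array:
Position 1 (value -8): max_ending_here = -8, max_so_far = -8
Position 2 (value -1): max_ending_here = -1, max_so_far = -1
Position 3 (value 2): max_ending_here = 2, max_so_far = 2
Position 4 (value -13): max_ending_here = -11, max_so_far = 2
Position 5 (value 11): max_ending_here = 11, max_so_far = 11
Position 6 (value -10): max_ending_here = 1, max_so_far = 11
Position 7 (value -9): max_ending_here = -8, max_so_far = 11
Position 8 (value -18): max_ending_here = -18, max_so_far = 11
Position 9 (value -19): max_ending_here = -19, max_so_far = 11

Maximum subarray: [11]
Maximum sum: 11

The maximum subarray is [11] with sum 11. This subarray runs from index 5 to index 5.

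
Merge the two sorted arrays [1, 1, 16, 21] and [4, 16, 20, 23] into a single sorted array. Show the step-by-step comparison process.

Merging process:

Compare 1 vs 4: take 1 from left. Merged: [1]
Compare 1 vs 4: take 1 from left. Merged: [1, 1]
Compare 16 vs 4: take 4 from right. Merged: [1, 1, 4]
Compare 16 vs 16: take 16 from left. Merged: [1, 1, 4, 16]
Compare 21 vs 16: take 16 from right. Merged: [1, 1, 4, 16, 16]
Compare 21 vs 20: take 20 from right. Merged: [1, 1, 4, 16, 16, 20]
Compare 21 vs 23: take 21 from left. Merged: [1, 1, 4, 16, 16, 20, 21]
Append remaining from right: [23]. Merged: [1, 1, 4, 16, 16, 20, 21, 23]

Final merged array: [1, 1, 4, 16, 16, 20, 21, 23]
Total comparisons: 7

The merged array is [1, 1, 4, 16, 16, 20, 21, 23], requiring 7 comparisons. The merge step runs in O(n) time where n is the total number of elements.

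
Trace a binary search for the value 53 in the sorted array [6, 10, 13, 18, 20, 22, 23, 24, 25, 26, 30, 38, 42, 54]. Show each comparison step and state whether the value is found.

Binary search for 53 in [6, 10, 13, 18, 20, 22, 23, 24, 25, 26, 30, 38, 42, 54]:

lo=0, hi=13, mid=6, arr[mid]=23 -> 23 < 53, search right half
lo=7, hi=13, mid=10, arr[mid]=30 -> 30 < 53, search right half
lo=11, hi=13, mid=12, arr[mid]=42 -> 42 < 53, search right half
lo=13, hi=13, mid=13, arr[mid]=54 -> 54 > 53, search left half
lo=13 > hi=12, target 53 not found

Binary search determines that 53 is not in the array after 4 comparisons. The search space was exhausted without finding the target.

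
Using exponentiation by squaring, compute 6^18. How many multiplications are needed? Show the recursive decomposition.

Computing 6^18 by squaring (build up from 6^1; each line after the first costs one multiplication):

6^1 = 6
6^2 = (6^1)^2 = 6^2 = 36
6^4 = (6^2)^2 = 36^2 = 1296
6^8 = (6^4)^2 = 1296^2 = 1679616
6^9 = 6 * 6^8 = 6 * 1679616 = 10077696
6^18 = (6^9)^2 = 10077696^2 = 101559956668416

Result: 101559956668416
Multiplications needed: 5 (5 lines after 6^1)

6^18 = 101559956668416. Using exponentiation by squaring, this requires 5 multiplications. The key idea: if the exponent is even, square the half-power; if odd, multiply by the base once.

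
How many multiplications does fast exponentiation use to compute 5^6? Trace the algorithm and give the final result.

Computing 5^6 by squaring (build up from 5^1; each line after the first costs one multiplication):

5^1 = 5
5^2 = (5^1)^2 = 5^2 = 25
5^3 = 5 * 5^2 = 5 * 25 = 125
5^6 = (5^3)^2 = 125^2 = 15625

Result: 15625
Multiplications needed: 3 (3 lines after 5^1)

5^6 = 15625. Using exponentiation by squaring, this requires 3 multiplications. The key idea: if the exponent is even, square the half-power; if odd, multiply by the base once.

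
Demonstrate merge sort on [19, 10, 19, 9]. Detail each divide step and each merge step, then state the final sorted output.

Merge sort trace:

Split: [19, 10, 19, 9] -> [19, 10] and [19, 9]
  Split: [19, 10] -> [19] and [10]
  Merge: [19] + [10] -> [10, 19]
  Split: [19, 9] -> [19] and [9]
  Merge: [19] + [9] -> [9, 19]
Merge: [10, 19] + [9, 19] -> [9, 10, 19, 19]

Final sorted array: [9, 10, 19, 19]

The merge sort proceeds by recursively splitting the array and merging sorted halves.
After all merges, the sorted array is [9, 10, 19, 19].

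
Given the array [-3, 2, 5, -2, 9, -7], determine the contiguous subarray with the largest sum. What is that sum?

Using Kadane's algorithm on [-3, 2, 5, -2, 9, -7]:

Scanning through the array:
Position 1 (value 2): max_ending_here = 2, max_so_far = 2
Position 2 (value 5): max_ending_here = 7, max_so_far = 7
Position 3 (value -2): max_ending_here = 5, max_so_far = 7
Position 4 (value 9): max_ending_here = 14, max_so_far = 14
Position 5 (value -7): max_ending_here = 7, max_so_far = 14

Maximum subarray: [2, 5, -2, 9]
Maximum sum: 14

The maximum subarray is [2, 5, -2, 9] with sum 14. This subarray runs from index 1 to index 4.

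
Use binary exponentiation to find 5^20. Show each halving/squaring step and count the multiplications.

Computing 5^20 by squaring (build up from 5^1; each line after the first costs one multiplication):

5^1 = 5
5^2 = (5^1)^2 = 5^2 = 25
5^4 = (5^2)^2 = 25^2 = 625
5^5 = 5 * 5^4 = 5 * 625 = 3125
5^10 = (5^5)^2 = 3125^2 = 9765625
5^20 = (5^10)^2 = 9765625^2 = 95367431640625

Result: 95367431640625
Multiplications needed: 5 (5 lines after 5^1)

5^20 = 95367431640625. Using exponentiation by squaring, this requires 5 multiplications. The key idea: if the exponent is even, square the half-power; if odd, multiply by the base once.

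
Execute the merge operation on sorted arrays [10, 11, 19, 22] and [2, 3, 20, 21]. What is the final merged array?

Merging process:

Compare 10 vs 2: take 2 from right. Merged: [2]
Compare 10 vs 3: take 3 from right. Merged: [2, 3]
Compare 10 vs 20: take 10 from left. Merged: [2, 3, 10]
Compare 11 vs 20: take 11 from left. Merged: [2, 3, 10, 11]
Compare 19 vs 20: take 19 from left. Merged: [2, 3, 10, 11, 19]
Compare 22 vs 20: take 20 from right. Merged: [2, 3, 10, 11, 19, 20]
Compare 22 vs 21: take 21 from right. Merged: [2, 3, 10, 11, 19, 20, 21]
Append remaining from left: [22]. Merged: [2, 3, 10, 11, 19, 20, 21, 22]

Final merged array: [2, 3, 10, 11, 19, 20, 21, 22]
Total comparisons: 7

The merged array is [2, 3, 10, 11, 19, 20, 21, 22], requiring 7 comparisons. The merge step runs in O(n) time where n is the total number of elements.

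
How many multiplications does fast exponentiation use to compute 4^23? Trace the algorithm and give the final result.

Computing 4^23 by squaring (build up from 4^1; each line after the first costs one multiplication):

4^1 = 4
4^2 = (4^1)^2 = 4^2 = 16
4^4 = (4^2)^2 = 16^2 = 256
4^5 = 4 * 4^4 = 4 * 256 = 1024
4^10 = (4^5)^2 = 1024^2 = 1048576
4^11 = 4 * 4^10 = 4 * 1048576 = 4194304
4^22 = (4^11)^2 = 4194304^2 = 17592186044416
4^23 = 4 * 4^22 = 4 * 17592186044416 = 70368744177664

Result: 70368744177664
Multiplications needed: 7 (7 lines after 4^1)

4^23 = 70368744177664. Using exponentiation by squaring, this requires 7 multiplications. The key idea: if the exponent is even, square the half-power; if odd, multiply by the base once.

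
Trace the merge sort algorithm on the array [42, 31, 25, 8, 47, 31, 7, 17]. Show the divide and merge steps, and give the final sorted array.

Merge sort trace:

Split: [42, 31, 25, 8, 47, 31, 7, 17] -> [42, 31, 25, 8] and [47, 31, 7, 17]
  Split: [42, 31, 25, 8] -> [42, 31] and [25, 8]
    Split: [42, 31] -> [42] and [31]
    Merge: [42] + [31] -> [31, 42]
    Split: [25, 8] -> [25] and [8]
    Merge: [25] + [8] -> [8, 25]
  Merge: [31, 42] + [8, 25] -> [8, 25, 31, 42]
  Split: [47, 31, 7, 17] -> [47, 31] and [7, 17]
    Split: [47, 31] -> [47] and [31]
    Merge: [47] + [31] -> [31, 47]
    Split: [7, 17] -> [7] and [17]
    Merge: [7] + [17] -> [7, 17]
  Merge: [31, 47] + [7, 17] -> [7, 17, 31, 47]
Merge: [8, 25, 31, 42] + [7, 17, 31, 47] -> [7, 8, 17, 25, 31, 31, 42, 47]

Final sorted array: [7, 8, 17, 25, 31, 31, 42, 47]

The merge sort proceeds by recursively splitting the array and merging sorted halves.
After all merges, the sorted array is [7, 8, 17, 25, 31, 31, 42, 47].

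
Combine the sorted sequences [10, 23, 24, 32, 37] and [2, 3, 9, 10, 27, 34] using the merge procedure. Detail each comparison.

Merging process:

Compare 10 vs 2: take 2 from right. Merged: [2]
Compare 10 vs 3: take 3 from right. Merged: [2, 3]
Compare 10 vs 9: take 9 from right. Merged: [2, 3, 9]
Compare 10 vs 10: take 10 from left. Merged: [2, 3, 9, 10]
Compare 23 vs 10: take 10 from right. Merged: [2, 3, 9, 10, 10]
Compare 23 vs 27: take 23 from left. Merged: [2, 3, 9, 10, 10, 23]
Compare 24 vs 27: take 24 from left. Merged: [2, 3, 9, 10, 10, 23, 24]
Compare 32 vs 27: take 27 from right. Merged: [2, 3, 9, 10, 10, 23, 24, 27]
Compare 32 vs 34: take 32 from left. Merged: [2, 3, 9, 10, 10, 23, 24, 27, 32]
Compare 37 vs 34: take 34 from right. Merged: [2, 3, 9, 10, 10, 23, 24, 27, 32, 34]
Append remaining from left: [37]. Merged: [2, 3, 9, 10, 10, 23, 24, 27, 32, 34, 37]

Final merged array: [2, 3, 9, 10, 10, 23, 24, 27, 32, 34, 37]
Total comparisons: 10

The merged array is [2, 3, 9, 10, 10, 23, 24, 27, 32, 34, 37], requiring 10 comparisons. The merge step runs in O(n) time where n is the total number of elements.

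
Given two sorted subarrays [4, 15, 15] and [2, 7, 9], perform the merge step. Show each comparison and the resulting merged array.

Merging process:

Compare 4 vs 2: take 2 from right. Merged: [2]
Compare 4 vs 7: take 4 from left. Merged: [2, 4]
Compare 15 vs 7: take 7 from right. Merged: [2, 4, 7]
Compare 15 vs 9: take 9 from right. Merged: [2, 4, 7, 9]
Append remaining from left: [15, 15]. Merged: [2, 4, 7, 9, 15, 15]

Final merged array: [2, 4, 7, 9, 15, 15]
Total comparisons: 4

The merged array is [2, 4, 7, 9, 15, 15], requiring 4 comparisons. The merge step runs in O(n) time where n is the total number of elements.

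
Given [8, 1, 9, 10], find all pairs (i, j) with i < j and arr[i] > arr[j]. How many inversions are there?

Finding inversions in [8, 1, 9, 10]:

(0, 1): arr[0]=8 > arr[1]=1

Total inversions: 1

The array has 1 inversion(s): (0,1). Each pair (i,j) satisfies i < j and arr[i] > arr[j].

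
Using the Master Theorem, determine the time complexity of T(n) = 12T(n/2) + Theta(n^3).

Master Theorem for T(n) = 12T(n/2) + O(n^3):

a = 12, b = 2, c = 3
log_b(a) = log_2(12) = 3.5850

Case 1: c = 3 < log_2(12) = 3.5850
T(n) = O(n^(log_2 12))

For T(n) = 12T(n/2) + O(n^3): log_2(12) = 3.5850. This is Case 1 of the Master Theorem (c < log_b(a), work dominated by leaves), giving O(n^(log_2 12)).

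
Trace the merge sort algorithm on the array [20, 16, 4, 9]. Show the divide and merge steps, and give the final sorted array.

Merge sort trace:

Split: [20, 16, 4, 9] -> [20, 16] and [4, 9]
  Split: [20, 16] -> [20] and [16]
  Merge: [20] + [16] -> [16, 20]
  Split: [4, 9] -> [4] and [9]
  Merge: [4] + [9] -> [4, 9]
Merge: [16, 20] + [4, 9] -> [4, 9, 16, 20]

Final sorted array: [4, 9, 16, 20]

The merge sort proceeds by recursively splitting the array and merging sorted halves.
After all merges, the sorted array is [4, 9, 16, 20].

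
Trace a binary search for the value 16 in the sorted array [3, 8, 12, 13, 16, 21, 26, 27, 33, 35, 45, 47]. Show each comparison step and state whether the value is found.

Binary search for 16 in [3, 8, 12, 13, 16, 21, 26, 27, 33, 35, 45, 47]:

lo=0, hi=11, mid=5, arr[mid]=21 -> 21 > 16, search left half
lo=0, hi=4, mid=2, arr[mid]=12 -> 12 < 16, search right half
lo=3, hi=4, mid=3, arr[mid]=13 -> 13 < 16, search right half
lo=4, hi=4, mid=4, arr[mid]=16 -> Found target at index 4!

Binary search finds 16 at index 4 after 4 comparisons. The search repeatedly halves the search space by comparing with the middle element.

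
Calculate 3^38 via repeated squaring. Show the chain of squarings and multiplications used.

Computing 3^38 by squaring (build up from 3^1; each line after the first costs one multiplication):

3^1 = 3
3^2 = (3^1)^2 = 3^2 = 9
3^4 = (3^2)^2 = 9^2 = 81
3^8 = (3^4)^2 = 81^2 = 6561
3^9 = 3 * 3^8 = 3 * 6561 = 19683
3^18 = (3^9)^2 = 19683^2 = 387420489
3^19 = 3 * 3^18 = 3 * 387420489 = 1162261467
3^38 = (3^19)^2 = 1162261467^2 = 1350851717672992089

Result: 1350851717672992089
Multiplications needed: 7 (7 lines after 3^1)

3^38 = 1350851717672992089. Using exponentiation by squaring, this requires 7 multiplications. The key idea: if the exponent is even, square the half-power; if odd, multiply by the base once.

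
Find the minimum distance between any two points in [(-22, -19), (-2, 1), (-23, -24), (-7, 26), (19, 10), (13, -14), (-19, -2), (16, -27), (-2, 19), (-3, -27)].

Computing all pairwise distances among 10 points:

d((-22, -19), (-2, 1)) = 28.2843
d((-22, -19), (-23, -24)) = 5.099 <-- minimum
d((-22, -19), (-7, 26)) = 47.4342
d((-22, -19), (19, 10)) = 50.2195
d((-22, -19), (13, -14)) = 35.3553
d((-22, -19), (-19, -2)) = 17.2627
d((-22, -19), (16, -27)) = 38.833
d((-22, -19), (-2, 19)) = 42.9418
d((-22, -19), (-3, -27)) = 20.6155
d((-2, 1), (-23, -24)) = 32.6497
d((-2, 1), (-7, 26)) = 25.4951
d((-2, 1), (19, 10)) = 22.8473
d((-2, 1), (13, -14)) = 21.2132
d((-2, 1), (-19, -2)) = 17.2627
d((-2, 1), (16, -27)) = 33.2866
d((-2, 1), (-2, 19)) = 18.0
d((-2, 1), (-3, -27)) = 28.0179
d((-23, -24), (-7, 26)) = 52.4976
d((-23, -24), (19, 10)) = 54.037
d((-23, -24), (13, -14)) = 37.3631
d((-23, -24), (-19, -2)) = 22.3607
d((-23, -24), (16, -27)) = 39.1152
d((-23, -24), (-2, 19)) = 47.8539
d((-23, -24), (-3, -27)) = 20.2237
d((-7, 26), (19, 10)) = 30.5287
d((-7, 26), (13, -14)) = 44.7214
d((-7, 26), (-19, -2)) = 30.4631
d((-7, 26), (16, -27)) = 57.7754
d((-7, 26), (-2, 19)) = 8.6023
d((-7, 26), (-3, -27)) = 53.1507
d((19, 10), (13, -14)) = 24.7386
d((19, 10), (-19, -2)) = 39.8497
d((19, 10), (16, -27)) = 37.1214
d((19, 10), (-2, 19)) = 22.8473
d((19, 10), (-3, -27)) = 43.0465
d((13, -14), (-19, -2)) = 34.176
d((13, -14), (16, -27)) = 13.3417
d((13, -14), (-2, 19)) = 36.2491
d((13, -14), (-3, -27)) = 20.6155
d((-19, -2), (16, -27)) = 43.0116
d((-19, -2), (-2, 19)) = 27.0185
d((-19, -2), (-3, -27)) = 29.6816
d((16, -27), (-2, 19)) = 49.3964
d((16, -27), (-3, -27)) = 19.0
d((-2, 19), (-3, -27)) = 46.0109

Closest pair: (-22, -19) and (-23, -24) with distance 5.099

The closest pair is (-22, -19) and (-23, -24) with Euclidean distance 5.099. For 10 points, brute-force pairwise comparison is shown above. For large n, the divide-and-conquer algorithm (sort by x, recurse on halves, check the dividing strip) achieves O(n log n).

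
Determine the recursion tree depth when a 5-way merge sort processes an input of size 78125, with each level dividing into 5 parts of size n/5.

For divide and conquer with division factor 5:

Problem sizes at each level:
Level 0: 78125
Level 1: 15625
Level 2: 3125
Level 3: 625
Level 4: 125
Level 5: 25
Level 6: 5
Level 7: 1

The root is level 0 and the size-1 base case is level 7 (the tree spans levels 0 through 7, i.e. 8 levels counting the root), so the depth is the number of divisions: log_5(78125) = 7

The recursion tree depth is log_5(78125) = 7. At each level, the problem size is divided by 5, so it takes 7 divisions to reduce to a base case of size 1. The algorithm makes 5 recursive calls at each level.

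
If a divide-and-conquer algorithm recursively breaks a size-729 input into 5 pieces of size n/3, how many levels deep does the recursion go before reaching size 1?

For divide and conquer with division factor 3:

Problem sizes at each level:
Level 0: 729
Level 1: 243
Level 2: 81
Level 3: 27
Level 4: 9
Level 5: 3
Level 6: 1

The root is level 0 and the size-1 base case is level 6 (the tree spans levels 0 through 6, i.e. 7 levels counting the root), so the depth is the number of divisions: log_3(729) = 6

The recursion tree depth is log_3(729) = 6. At each level, the problem size is divided by 3, so it takes 6 divisions to reduce to a base case of size 1. The algorithm makes 5 recursive calls at each level.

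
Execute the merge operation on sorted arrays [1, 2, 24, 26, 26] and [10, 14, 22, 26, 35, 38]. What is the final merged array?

Merging process:

Compare 1 vs 10: take 1 from left. Merged: [1]
Compare 2 vs 10: take 2 from left. Merged: [1, 2]
Compare 24 vs 10: take 10 from right. Merged: [1, 2, 10]
Compare 24 vs 14: take 14 from right. Merged: [1, 2, 10, 14]
Compare 24 vs 22: take 22 from right. Merged: [1, 2, 10, 14, 22]
Compare 24 vs 26: take 24 from left. Merged: [1, 2, 10, 14, 22, 24]
Compare 26 vs 26: take 26 from left. Merged: [1, 2, 10, 14, 22, 24, 26]
Compare 26 vs 26: take 26 from left. Merged: [1, 2, 10, 14, 22, 24, 26, 26]
Append remaining from right: [26, 35, 38]. Merged: [1, 2, 10, 14, 22, 24, 26, 26, 26, 35, 38]

Final merged array: [1, 2, 10, 14, 22, 24, 26, 26, 26, 35, 38]
Total comparisons: 8

The merged array is [1, 2, 10, 14, 22, 24, 26, 26, 26, 35, 38], requiring 8 comparisons. The merge step runs in O(n) time where n is the total number of elements.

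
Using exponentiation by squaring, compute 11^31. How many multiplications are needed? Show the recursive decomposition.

Computing 11^31 by squaring (build up from 11^1; each line after the first costs one multiplication):

11^1 = 11
11^2 = (11^1)^2 = 11^2 = 121
11^3 = 11 * 11^2 = 11 * 121 = 1331
11^6 = (11^3)^2 = 1331^2 = 1771561
11^7 = 11 * 11^6 = 11 * 1771561 = 19487171
11^14 = (11^7)^2 = 19487171^2 = 379749833583241
11^15 = 11 * 11^14 = 11 * 379749833583241 = 4177248169415651
11^30 = (11^15)^2 = 4177248169415651^2 = 17449402268886407318558803753801
11^31 = 11 * 11^30 = 11 * 17449402268886407318558803753801 = 191943424957750480504146841291811

Result: 191943424957750480504146841291811
Multiplications needed: 8 (8 lines after 11^1)

11^31 = 191943424957750480504146841291811. Using exponentiation by squaring, this requires 8 multiplications. The key idea: if the exponent is even, square the half-power; if odd, multiply by the base once.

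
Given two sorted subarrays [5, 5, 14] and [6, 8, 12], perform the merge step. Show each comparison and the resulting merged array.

Merging process:

Compare 5 vs 6: take 5 from left. Merged: [5]
Compare 5 vs 6: take 5 from left. Merged: [5, 5]
Compare 14 vs 6: take 6 from right. Merged: [5, 5, 6]
Compare 14 vs 8: take 8 from right. Merged: [5, 5, 6, 8]
Compare 14 vs 12: take 12 from right. Merged: [5, 5, 6, 8, 12]
Append remaining from left: [14]. Merged: [5, 5, 6, 8, 12, 14]

Final merged array: [5, 5, 6, 8, 12, 14]
Total comparisons: 5

The merged array is [5, 5, 6, 8, 12, 14], requiring 5 comparisons. The merge step runs in O(n) time where n is the total number of elements.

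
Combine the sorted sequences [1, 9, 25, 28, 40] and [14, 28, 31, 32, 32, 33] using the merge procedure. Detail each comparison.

Merging process:

Compare 1 vs 14: take 1 from left. Merged: [1]
Compare 9 vs 14: take 9 from left. Merged: [1, 9]
Compare 25 vs 14: take 14 from right. Merged: [1, 9, 14]
Compare 25 vs 28: take 25 from left. Merged: [1, 9, 14, 25]
Compare 28 vs 28: take 28 from left. Merged: [1, 9, 14, 25, 28]
Compare 40 vs 28: take 28 from right. Merged: [1, 9, 14, 25, 28, 28]
Compare 40 vs 31: take 31 from right. Merged: [1, 9, 14, 25, 28, 28, 31]
Compare 40 vs 32: take 32 from right. Merged: [1, 9, 14, 25, 28, 28, 31, 32]
Compare 40 vs 32: take 32 from right. Merged: [1, 9, 14, 25, 28, 28, 31, 32, 32]
Compare 40 vs 33: take 33 from right. Merged: [1, 9, 14, 25, 28, 28, 31, 32, 32, 33]
Append remaining from left: [40]. Merged: [1, 9, 14, 25, 28, 28, 31, 32, 32, 33, 40]

Final merged array: [1, 9, 14, 25, 28, 28, 31, 32, 32, 33, 40]
Total comparisons: 10

The merged array is [1, 9, 14, 25, 28, 28, 31, 32, 32, 33, 40], requiring 10 comparisons. The merge step runs in O(n) time where n is the total number of elements.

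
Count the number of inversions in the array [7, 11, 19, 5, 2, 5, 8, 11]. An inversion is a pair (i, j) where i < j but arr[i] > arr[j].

Finding inversions in [7, 11, 19, 5, 2, 5, 8, 11]:

(0, 3): arr[0]=7 > arr[3]=5
(0, 4): arr[0]=7 > arr[4]=2
(0, 5): arr[0]=7 > arr[5]=5
(1, 3): arr[1]=11 > arr[3]=5
(1, 4): arr[1]=11 > arr[4]=2
(1, 5): arr[1]=11 > arr[5]=5
(1, 6): arr[1]=11 > arr[6]=8
(2, 3): arr[2]=19 > arr[3]=5
(2, 4): arr[2]=19 > arr[4]=2
(2, 5): arr[2]=19 > arr[5]=5
(2, 6): arr[2]=19 > arr[6]=8
(2, 7): arr[2]=19 > arr[7]=11
(3, 4): arr[3]=5 > arr[4]=2

Total inversions: 13

The array has 13 inversion(s): (0,3), (0,4), (0,5), (1,3), (1,4), (1,5), (1,6), (2,3), (2,4), (2,5), (2,6), (2,7), (3,4). Each pair (i,j) satisfies i < j and arr[i] > arr[j].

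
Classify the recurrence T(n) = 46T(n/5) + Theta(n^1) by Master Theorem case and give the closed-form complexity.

Master Theorem for T(n) = 46T(n/5) + O(n^1):

a = 46, b = 5, c = 1
log_b(a) = log_5(46) = 2.3789

Case 1: c = 1 < log_5(46) = 2.3789
T(n) = O(n^(log_5 46))

For T(n) = 46T(n/5) + O(n^1): log_5(46) = 2.3789. This is Case 1 of the Master Theorem (c < log_b(a), work dominated by leaves), giving O(n^(log_5 46)).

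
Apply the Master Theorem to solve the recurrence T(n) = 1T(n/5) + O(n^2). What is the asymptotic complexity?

Master Theorem for T(n) = 1T(n/5) + O(n^2):

a = 1, b = 5, c = 2
log_b(a) = log_5(1) = 0.0000

Case 3: c = 2 > log_5(1) = 0.0000
T(n) = O(n^2) = O(n^2)

For T(n) = 1T(n/5) + O(n^2): log_5(1) = 0.0000. This is Case 3 of the Master Theorem (c > log_b(a), work dominated by root), giving O(n^2).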